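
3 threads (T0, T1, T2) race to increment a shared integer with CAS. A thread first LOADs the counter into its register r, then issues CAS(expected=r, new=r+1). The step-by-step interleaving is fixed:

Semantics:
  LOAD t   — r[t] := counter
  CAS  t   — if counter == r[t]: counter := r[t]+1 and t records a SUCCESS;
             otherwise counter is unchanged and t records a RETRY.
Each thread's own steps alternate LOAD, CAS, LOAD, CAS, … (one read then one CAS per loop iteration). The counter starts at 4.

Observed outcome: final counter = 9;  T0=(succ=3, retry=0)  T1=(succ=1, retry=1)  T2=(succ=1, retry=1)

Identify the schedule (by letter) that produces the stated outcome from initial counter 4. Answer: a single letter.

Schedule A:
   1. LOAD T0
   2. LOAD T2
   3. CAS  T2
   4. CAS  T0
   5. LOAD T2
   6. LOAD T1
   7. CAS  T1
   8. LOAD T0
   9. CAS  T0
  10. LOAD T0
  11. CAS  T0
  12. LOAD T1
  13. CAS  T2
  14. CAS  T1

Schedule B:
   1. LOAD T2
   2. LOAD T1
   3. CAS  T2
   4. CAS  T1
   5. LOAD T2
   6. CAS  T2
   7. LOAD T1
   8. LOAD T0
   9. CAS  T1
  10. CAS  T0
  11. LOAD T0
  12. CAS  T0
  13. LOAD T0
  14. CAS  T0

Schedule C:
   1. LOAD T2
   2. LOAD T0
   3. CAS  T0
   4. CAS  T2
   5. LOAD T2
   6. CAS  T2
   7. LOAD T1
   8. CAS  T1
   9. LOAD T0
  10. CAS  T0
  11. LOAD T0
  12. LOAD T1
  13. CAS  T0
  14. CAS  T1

Run C:
[1] T2.load  rd  (counter 4, T2.r 4)
[2] T0.load  rd  (counter 4, T0.r 4)
[3] T0.cas  hit  (counter 5, T0.r 4)
[4] T2.cas  miss  (counter 5, T2.r 4)
[5] T2.load  rd  (counter 5, T2.r 5)
[6] T2.cas  hit  (counter 6, T2.r 5)
[7] T1.load  rd  (counter 6, T1.r 6)
[8] T1.cas  hit  (counter 7, T1.r 6)
[9] T0.load  rd  (counter 7, T0.r 7)
[10] T0.cas  hit  (counter 8, T0.r 7)
[11] T0.load  rd  (counter 8, T0.r 8)
[12] T1.load  rd  (counter 8, T1.r 8)
[13] T0.cas  hit  (counter 9, T0.r 8)
[14] T1.cas  miss  (counter 9, T1.r 8)

C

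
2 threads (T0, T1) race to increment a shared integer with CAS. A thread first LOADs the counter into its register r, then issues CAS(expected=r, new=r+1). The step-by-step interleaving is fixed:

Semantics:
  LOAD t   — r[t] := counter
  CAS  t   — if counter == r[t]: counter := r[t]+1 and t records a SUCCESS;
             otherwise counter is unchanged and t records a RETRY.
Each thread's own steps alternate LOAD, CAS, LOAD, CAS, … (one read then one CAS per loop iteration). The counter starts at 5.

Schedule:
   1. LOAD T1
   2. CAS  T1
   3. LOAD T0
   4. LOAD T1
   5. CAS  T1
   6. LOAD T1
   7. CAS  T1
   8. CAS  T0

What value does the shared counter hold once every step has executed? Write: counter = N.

[1] T1.load  rd  (counter 5, T1.r 5)
[2] T1.cas  hit  (counter 6, T1.r 5)
[3] T0.load  rd  (counter 6, T0.r 6)
[4] T1.load  rd  (counter 6, T1.r 6)
[5] T1.cas  hit  (counter 7, T1.r 6)
[6] T1.load  rd  (counter 7, T1.r 7)
[7] T1.cas  hit  (counter 8, T1.r 7)
[8] T0.cas  miss  (counter 8, T0.r 6)

counter = 8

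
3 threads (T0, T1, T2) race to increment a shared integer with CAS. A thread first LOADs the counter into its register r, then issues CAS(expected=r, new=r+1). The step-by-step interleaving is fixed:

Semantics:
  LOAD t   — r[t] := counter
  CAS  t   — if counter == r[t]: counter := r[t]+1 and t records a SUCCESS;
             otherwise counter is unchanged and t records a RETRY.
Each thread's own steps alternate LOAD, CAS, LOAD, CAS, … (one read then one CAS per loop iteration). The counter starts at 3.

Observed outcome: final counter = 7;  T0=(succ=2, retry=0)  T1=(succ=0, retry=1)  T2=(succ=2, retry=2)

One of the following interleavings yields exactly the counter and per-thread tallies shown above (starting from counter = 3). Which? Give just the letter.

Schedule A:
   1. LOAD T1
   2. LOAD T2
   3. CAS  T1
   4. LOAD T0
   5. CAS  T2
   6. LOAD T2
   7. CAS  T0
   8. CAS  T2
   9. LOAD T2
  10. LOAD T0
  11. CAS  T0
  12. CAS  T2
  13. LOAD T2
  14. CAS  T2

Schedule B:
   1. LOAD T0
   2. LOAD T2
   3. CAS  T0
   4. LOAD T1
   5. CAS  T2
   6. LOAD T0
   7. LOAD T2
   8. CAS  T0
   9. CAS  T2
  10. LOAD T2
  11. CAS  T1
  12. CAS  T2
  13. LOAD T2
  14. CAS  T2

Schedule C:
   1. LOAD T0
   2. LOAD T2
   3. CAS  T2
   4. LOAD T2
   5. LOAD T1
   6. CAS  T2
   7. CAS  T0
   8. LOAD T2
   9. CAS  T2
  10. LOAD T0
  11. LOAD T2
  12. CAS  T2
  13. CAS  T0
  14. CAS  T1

Run B:
1. LOAD T0 → mem=3 r[T0]=3 [LOAD]
2. LOAD T2 → mem=3 r[T2]=3 [LOAD]
3. CAS T0 → mem=4 r[T0]=3 [OK]
4. LOAD T1 → mem=4 r[T1]=4 [LOAD]
5. CAS T2 → mem=4 r[T2]=3 [RETRY]
6. LOAD T0 → mem=4 r[T0]=4 [LOAD]
7. LOAD T2 → mem=4 r[T2]=4 [LOAD]
8. CAS T0 → mem=5 r[T0]=4 [OK]
9. CAS T2 → mem=5 r[T2]=4 [RETRY]
10. LOAD T2 → mem=5 r[T2]=5 [LOAD]
11. CAS T1 → mem=5 r[T1]=4 [RETRY]
12. CAS T2 → mem=6 r[T2]=5 [OK]
13. LOAD T2 → mem=6 r[T2]=6 [LOAD]
14. CAS T2 → mem=7 r[T2]=6 [OK]

B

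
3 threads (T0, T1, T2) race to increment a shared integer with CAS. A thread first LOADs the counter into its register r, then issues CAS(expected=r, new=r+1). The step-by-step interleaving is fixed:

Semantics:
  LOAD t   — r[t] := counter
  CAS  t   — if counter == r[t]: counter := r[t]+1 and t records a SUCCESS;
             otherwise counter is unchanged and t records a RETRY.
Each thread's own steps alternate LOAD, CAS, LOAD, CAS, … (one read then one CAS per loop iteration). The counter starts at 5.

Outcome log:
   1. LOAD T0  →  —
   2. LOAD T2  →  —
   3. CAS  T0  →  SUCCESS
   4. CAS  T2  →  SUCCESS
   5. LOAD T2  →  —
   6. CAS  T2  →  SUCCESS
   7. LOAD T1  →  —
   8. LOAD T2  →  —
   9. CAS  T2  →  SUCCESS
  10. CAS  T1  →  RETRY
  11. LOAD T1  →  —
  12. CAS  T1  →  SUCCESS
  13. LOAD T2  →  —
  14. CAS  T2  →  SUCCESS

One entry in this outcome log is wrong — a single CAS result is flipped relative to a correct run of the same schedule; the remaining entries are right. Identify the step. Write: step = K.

Correct run:
1. LOAD T0 → mem=5 r[T0]=5 [LOAD]
2. LOAD T2 → mem=5 r[T2]=5 [LOAD]
3. CAS T0 → mem=6 r[T0]=5 [OK]
4. CAS T2 → mem=6 r[T2]=5 [RETRY]
5. LOAD T2 → mem=6 r[T2]=6 [LOAD]
6. CAS T2 → mem=7 r[T2]=6 [OK]
7. LOAD T1 → mem=7 r[T1]=7 [LOAD]
8. LOAD T2 → mem=7 r[T2]=7 [LOAD]
9. CAS T2 → mem=8 r[T2]=7 [OK]
10. CAS T1 → mem=8 r[T1]=7 [RETRY]
11. LOAD T1 → mem=8 r[T1]=8 [LOAD]
12. CAS T1 → mem=9 r[T1]=8 [OK]
13. LOAD T2 → mem=9 r[T2]=9 [LOAD]
14. CAS T2 → mem=10 r[T2]=9 [OK]
Mismatch at 4.

step = 4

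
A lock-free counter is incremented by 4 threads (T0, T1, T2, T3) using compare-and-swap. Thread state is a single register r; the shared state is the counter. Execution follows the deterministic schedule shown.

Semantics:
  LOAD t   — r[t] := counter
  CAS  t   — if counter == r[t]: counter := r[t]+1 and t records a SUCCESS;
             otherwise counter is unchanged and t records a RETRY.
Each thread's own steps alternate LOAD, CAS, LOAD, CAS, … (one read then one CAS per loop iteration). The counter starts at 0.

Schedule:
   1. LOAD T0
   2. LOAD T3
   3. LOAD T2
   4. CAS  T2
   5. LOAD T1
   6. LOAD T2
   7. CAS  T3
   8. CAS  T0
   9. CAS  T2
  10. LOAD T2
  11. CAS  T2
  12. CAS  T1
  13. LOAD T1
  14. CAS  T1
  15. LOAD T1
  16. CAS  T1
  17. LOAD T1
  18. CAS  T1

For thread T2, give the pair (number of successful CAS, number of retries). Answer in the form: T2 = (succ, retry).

T2 = (3, 0)

[1] T0.load  rd  (counter 0, T0.r 0)
[2] T3.load  rd  (counter 0, T3.r 0)
[3] T2.load  rd  (counter 0, T2.r 0)
[4] T2.cas  hit  (counter 1, T2.r 0)
[5] T1.load  rd  (counter 1, T1.r 1)
[6] T2.load  rd  (counter 1, T2.r 1)
[7] T3.cas  miss  (counter 1, T3.r 0)
[8] T0.cas  miss  (counter 1, T0.r 0)
[9] T2.cas  hit  (counter 2, T2.r 1)
[10] T2.load  rd  (counter 2, T2.r 2)
[11] T2.cas  hit  (counter 3, T2.r 2)
[12] T1.cas  miss  (counter 3, T1.r 1)
[13] T1.load  rd  (counter 3, T1.r 3)
[14] T1.cas  hit  (counter 4, T1.r 3)
[15] T1.load  rd  (counter 4, T1.r 4)
[16] T1.cas  hit  (counter 5, T1.r 4)
[17] T1.load  rd  (counter 5, T1.r 5)
[18] T1.cas  hit  (counter 6, T1.r 5)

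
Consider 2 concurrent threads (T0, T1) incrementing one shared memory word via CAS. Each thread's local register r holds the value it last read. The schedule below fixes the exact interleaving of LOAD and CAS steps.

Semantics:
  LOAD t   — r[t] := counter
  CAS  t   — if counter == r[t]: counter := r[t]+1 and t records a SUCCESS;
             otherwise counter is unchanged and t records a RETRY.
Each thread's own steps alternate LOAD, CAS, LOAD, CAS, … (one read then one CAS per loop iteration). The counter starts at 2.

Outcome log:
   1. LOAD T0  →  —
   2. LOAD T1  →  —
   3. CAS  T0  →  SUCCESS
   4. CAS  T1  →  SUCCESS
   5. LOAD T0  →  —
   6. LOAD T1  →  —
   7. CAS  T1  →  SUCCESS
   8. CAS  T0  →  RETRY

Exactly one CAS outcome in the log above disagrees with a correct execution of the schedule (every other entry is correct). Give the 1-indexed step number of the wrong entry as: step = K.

Re-executing:
[1] T0.load  rd  (counter 2, T0.r 2)
[2] T1.load  rd  (counter 2, T1.r 2)
[3] T0.cas  hit  (counter 3, T0.r 2)
[4] T1.cas  miss  (counter 3, T1.r 2)
[5] T0.load  rd  (counter 3, T0.r 3)
[6] T1.load  rd  (counter 3, T1.r 3)
[7] T1.cas  hit  (counter 4, T1.r 3)
[8] T0.cas  miss  (counter 4, T0.r 3)
Flip is step 4.

step = 4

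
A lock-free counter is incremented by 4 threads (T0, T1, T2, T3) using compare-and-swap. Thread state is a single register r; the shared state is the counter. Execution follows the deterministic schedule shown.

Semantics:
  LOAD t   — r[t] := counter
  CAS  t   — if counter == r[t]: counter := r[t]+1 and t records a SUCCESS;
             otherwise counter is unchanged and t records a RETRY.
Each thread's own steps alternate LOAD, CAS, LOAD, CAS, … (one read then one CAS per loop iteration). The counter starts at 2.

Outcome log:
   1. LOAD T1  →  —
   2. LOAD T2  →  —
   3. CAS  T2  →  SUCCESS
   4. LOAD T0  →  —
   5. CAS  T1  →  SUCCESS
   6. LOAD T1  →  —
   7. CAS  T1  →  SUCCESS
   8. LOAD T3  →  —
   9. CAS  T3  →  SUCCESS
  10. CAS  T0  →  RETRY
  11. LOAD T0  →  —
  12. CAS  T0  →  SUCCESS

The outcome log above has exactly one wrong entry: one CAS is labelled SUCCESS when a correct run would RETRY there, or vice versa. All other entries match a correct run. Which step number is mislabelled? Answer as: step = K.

Reference trace:
T1 LOAD — after: cnt=2, r=2 — load
T2 LOAD — after: cnt=2, r=2 — load
T2 CAS — after: cnt=3, r=2 — ok
T0 LOAD — after: cnt=3, r=3 — load
T1 CAS — after: cnt=3, r=2 — retry
T1 LOAD — after: cnt=3, r=3 — load
T1 CAS — after: cnt=4, r=3 — ok
T3 LOAD — after: cnt=4, r=4 — load
T3 CAS — after: cnt=5, r=4 — ok
T0 CAS — after: cnt=5, r=3 — retry
T0 LOAD — after: cnt=5, r=5 — load
T0 CAS — after: cnt=6, r=5 — ok
Flip is step 5.

step = 5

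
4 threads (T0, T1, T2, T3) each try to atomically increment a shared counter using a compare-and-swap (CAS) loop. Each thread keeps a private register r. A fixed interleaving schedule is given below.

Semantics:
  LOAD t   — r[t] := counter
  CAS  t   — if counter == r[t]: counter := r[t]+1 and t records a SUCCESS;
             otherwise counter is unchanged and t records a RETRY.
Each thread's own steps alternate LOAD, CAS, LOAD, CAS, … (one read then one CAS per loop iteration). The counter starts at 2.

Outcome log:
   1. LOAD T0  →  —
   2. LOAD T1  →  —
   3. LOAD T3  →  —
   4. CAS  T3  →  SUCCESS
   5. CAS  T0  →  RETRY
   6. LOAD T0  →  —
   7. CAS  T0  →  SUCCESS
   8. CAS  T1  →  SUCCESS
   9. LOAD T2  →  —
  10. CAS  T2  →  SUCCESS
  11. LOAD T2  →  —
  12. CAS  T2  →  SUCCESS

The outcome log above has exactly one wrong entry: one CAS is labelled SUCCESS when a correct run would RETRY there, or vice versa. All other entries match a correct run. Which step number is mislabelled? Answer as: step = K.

step = 8

Re-executing:
step 1: T0 LOAD ⇒ load; ctr=2 reg=2
step 2: T1 LOAD ⇒ load; ctr=2 reg=2
step 3: T3 LOAD ⇒ load; ctr=2 reg=2
step 4: T3 CAS ⇒ ok; ctr=3 reg=2
step 5: T0 CAS ⇒ retry; ctr=3 reg=2
step 6: T0 LOAD ⇒ load; ctr=3 reg=3
step 7: T0 CAS ⇒ ok; ctr=4 reg=3
step 8: T1 CAS ⇒ retry; ctr=4 reg=2
step 9: T2 LOAD ⇒ load; ctr=4 reg=4
step 10: T2 CAS ⇒ ok; ctr=5 reg=4
step 11: T2 LOAD ⇒ load; ctr=5 reg=5
step 12: T2 CAS ⇒ ok; ctr=6 reg=5
Log disagrees first at step 8.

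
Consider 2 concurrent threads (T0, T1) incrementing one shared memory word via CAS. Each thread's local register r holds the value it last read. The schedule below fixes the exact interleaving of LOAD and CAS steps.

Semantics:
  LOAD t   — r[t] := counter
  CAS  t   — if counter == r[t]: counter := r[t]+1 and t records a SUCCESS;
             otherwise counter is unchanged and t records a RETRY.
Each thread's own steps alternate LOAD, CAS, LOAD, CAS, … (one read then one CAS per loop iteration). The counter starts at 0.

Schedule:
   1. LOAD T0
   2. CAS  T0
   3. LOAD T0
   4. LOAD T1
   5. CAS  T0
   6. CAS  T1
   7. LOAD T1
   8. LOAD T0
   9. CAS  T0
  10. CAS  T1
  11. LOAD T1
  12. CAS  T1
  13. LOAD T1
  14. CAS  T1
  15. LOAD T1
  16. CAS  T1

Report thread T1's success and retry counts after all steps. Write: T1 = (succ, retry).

#1 T0 reads 0
#2 T0 CAS(0→1) writes; counter now 1
#3 T0 reads 1
#4 T1 reads 1
#5 T0 CAS(1→2) writes; counter now 2
#6 T1 CAS(1→2) fails; counter now 2
#7 T1 reads 2
#8 T0 reads 2
#9 T0 CAS(2→3) writes; counter now 3
#10 T1 CAS(2→3) fails; counter now 3
#11 T1 reads 3
#12 T1 CAS(3→4) writes; counter now 4
#13 T1 reads 4
#14 T1 CAS(4→5) writes; counter now 5
#15 T1 reads 5
#16 T1 CAS(5→6) writes; counter now 6

T1 = (3, 2)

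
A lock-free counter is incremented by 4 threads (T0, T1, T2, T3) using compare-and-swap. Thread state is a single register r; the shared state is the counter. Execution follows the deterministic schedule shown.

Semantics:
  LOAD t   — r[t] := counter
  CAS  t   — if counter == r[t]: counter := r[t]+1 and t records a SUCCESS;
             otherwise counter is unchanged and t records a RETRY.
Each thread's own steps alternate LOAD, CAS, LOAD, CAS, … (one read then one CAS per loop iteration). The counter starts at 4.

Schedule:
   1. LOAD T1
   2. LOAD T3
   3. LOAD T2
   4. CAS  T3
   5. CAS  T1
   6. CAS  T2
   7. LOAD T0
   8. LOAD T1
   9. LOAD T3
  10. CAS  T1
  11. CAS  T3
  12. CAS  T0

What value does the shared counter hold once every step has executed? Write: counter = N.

   1) LOAD T1:  M=4  r_T1=4
   2) LOAD T3:  M=4  r_T3=4
   3) LOAD T2:  M=4  r_T2=4
   4) CAS  T3:  M=5  r_T3=4 ✓
   5) CAS  T1:  M=5  r_T1=4 ✗
   6) CAS  T2:  M=5  r_T2=4 ✗
   7) LOAD T0:  M=5  r_T0=5
   8) LOAD T1:  M=5  r_T1=5
   9) LOAD T3:  M=5  r_T3=5
  10) CAS  T1:  M=6  r_T1=5 ✓
  11) CAS  T3:  M=6  r_T3=5 ✗
  12) CAS  T0:  M=6  r_T0=5 ✗

counter = 6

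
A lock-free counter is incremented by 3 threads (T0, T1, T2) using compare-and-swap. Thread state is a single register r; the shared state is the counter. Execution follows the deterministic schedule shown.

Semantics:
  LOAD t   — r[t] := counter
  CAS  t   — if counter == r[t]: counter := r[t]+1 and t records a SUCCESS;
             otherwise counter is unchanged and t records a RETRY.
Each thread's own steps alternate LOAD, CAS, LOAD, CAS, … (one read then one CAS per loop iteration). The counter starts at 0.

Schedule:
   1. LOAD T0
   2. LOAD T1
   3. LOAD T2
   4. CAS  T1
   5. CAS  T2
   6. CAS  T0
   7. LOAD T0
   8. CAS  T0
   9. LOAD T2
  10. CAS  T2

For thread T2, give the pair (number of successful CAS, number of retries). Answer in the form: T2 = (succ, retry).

T2 = (1, 1)

step 1: T0 LOAD ⇒ load; ctr=0 reg=0
step 2: T1 LOAD ⇒ load; ctr=0 reg=0
step 3: T2 LOAD ⇒ load; ctr=0 reg=0
step 4: T1 CAS ⇒ ok; ctr=1 reg=0
step 5: T2 CAS ⇒ retry; ctr=1 reg=0
step 6: T0 CAS ⇒ retry; ctr=1 reg=0
step 7: T0 LOAD ⇒ load; ctr=1 reg=1
step 8: T0 CAS ⇒ ok; ctr=2 reg=1
step 9: T2 LOAD ⇒ load; ctr=2 reg=2
step 10: T2 CAS ⇒ ok; ctr=3 reg=2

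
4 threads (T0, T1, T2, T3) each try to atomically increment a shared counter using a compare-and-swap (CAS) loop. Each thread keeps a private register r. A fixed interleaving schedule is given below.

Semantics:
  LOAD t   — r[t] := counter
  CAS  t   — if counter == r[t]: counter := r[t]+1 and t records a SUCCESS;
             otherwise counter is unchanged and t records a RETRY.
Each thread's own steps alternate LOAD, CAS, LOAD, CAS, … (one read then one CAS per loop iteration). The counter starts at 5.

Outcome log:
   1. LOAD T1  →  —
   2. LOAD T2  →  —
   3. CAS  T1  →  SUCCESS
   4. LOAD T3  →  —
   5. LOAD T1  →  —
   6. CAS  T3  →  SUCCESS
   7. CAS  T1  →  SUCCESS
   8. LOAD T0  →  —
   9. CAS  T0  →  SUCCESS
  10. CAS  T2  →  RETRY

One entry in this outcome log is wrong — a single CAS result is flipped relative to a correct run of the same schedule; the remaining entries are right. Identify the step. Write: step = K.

Reference trace:
step 1: T1 LOAD ⇒ load; ctr=5 reg=5
step 2: T2 LOAD ⇒ load; ctr=5 reg=5
step 3: T1 CAS ⇒ ok; ctr=6 reg=5
step 4: T3 LOAD ⇒ load; ctr=6 reg=6
step 5: T1 LOAD ⇒ load; ctr=6 reg=6
step 6: T3 CAS ⇒ ok; ctr=7 reg=6
step 7: T1 CAS ⇒ retry; ctr=7 reg=6
step 8: T0 LOAD ⇒ load; ctr=7 reg=7
step 9: T0 CAS ⇒ ok; ctr=8 reg=7
step 10: T2 CAS ⇒ retry; ctr=8 reg=5
Log disagrees first at step 7.

step = 7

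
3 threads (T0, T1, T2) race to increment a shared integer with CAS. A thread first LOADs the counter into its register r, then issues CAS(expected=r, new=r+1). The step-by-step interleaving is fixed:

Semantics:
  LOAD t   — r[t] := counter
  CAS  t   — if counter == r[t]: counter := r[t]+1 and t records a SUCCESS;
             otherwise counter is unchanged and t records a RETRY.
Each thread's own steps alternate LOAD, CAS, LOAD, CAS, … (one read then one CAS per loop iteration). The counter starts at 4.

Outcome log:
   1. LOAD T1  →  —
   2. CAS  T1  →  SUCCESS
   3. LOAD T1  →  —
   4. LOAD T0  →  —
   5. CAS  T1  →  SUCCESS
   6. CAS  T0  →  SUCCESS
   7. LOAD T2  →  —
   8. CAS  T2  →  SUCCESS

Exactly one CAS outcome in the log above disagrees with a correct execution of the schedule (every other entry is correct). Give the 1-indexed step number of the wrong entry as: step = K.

step = 6

Re-executing:
#1 T1 reads 4
#2 T1 CAS(4→5) writes; counter now 5
#3 T1 reads 5
#4 T0 reads 5
#5 T1 CAS(5→6) writes; counter now 6
#6 T0 CAS(5→6) fails; counter now 6
#7 T2 reads 6
#8 T2 CAS(6→7) writes; counter now 7
Flip is step 6.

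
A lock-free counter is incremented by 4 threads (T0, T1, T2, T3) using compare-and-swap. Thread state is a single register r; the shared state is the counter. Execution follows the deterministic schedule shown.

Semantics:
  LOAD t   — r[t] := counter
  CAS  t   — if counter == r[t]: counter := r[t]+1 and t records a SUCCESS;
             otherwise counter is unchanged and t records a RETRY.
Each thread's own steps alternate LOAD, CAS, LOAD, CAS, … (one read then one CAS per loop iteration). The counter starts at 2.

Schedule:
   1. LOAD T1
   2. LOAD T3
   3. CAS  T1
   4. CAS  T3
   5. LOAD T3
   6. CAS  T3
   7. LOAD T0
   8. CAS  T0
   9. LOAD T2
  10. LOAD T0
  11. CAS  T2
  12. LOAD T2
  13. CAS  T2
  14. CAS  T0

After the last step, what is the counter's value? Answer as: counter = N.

counter = 7

T1 LOAD — after: cnt=2, r=2 — load
T3 LOAD — after: cnt=2, r=2 — load
T1 CAS — after: cnt=3, r=2 — ok
T3 CAS — after: cnt=3, r=2 — retry
T3 LOAD — after: cnt=3, r=3 — load
T3 CAS — after: cnt=4, r=3 — ok
T0 LOAD — after: cnt=4, r=4 — load
T0 CAS — after: cnt=5, r=4 — ok
T2 LOAD — after: cnt=5, r=5 — load
T0 LOAD — after: cnt=5, r=5 — load
T2 CAS — after: cnt=6, r=5 — ok
T2 LOAD — after: cnt=6, r=6 — load
T2 CAS — after: cnt=7, r=6 — ok
T0 CAS — after: cnt=7, r=5 — retry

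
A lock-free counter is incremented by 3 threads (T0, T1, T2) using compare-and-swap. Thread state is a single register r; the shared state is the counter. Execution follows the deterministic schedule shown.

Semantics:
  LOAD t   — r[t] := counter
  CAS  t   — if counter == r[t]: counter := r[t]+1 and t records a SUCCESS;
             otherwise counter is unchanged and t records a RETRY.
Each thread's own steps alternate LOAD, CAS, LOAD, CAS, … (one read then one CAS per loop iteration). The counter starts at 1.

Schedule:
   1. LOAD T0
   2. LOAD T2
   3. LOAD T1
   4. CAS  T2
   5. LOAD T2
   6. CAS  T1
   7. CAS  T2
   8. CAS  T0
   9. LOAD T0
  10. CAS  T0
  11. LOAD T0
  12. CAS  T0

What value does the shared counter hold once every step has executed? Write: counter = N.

T0 LOAD — after: cnt=1, r=1 — load
T2 LOAD — after: cnt=1, r=1 — load
T1 LOAD — after: cnt=1, r=1 — load
T2 CAS — after: cnt=2, r=1 — ok
T2 LOAD — after: cnt=2, r=2 — load
T1 CAS — after: cnt=2, r=1 — retry
T2 CAS — after: cnt=3, r=2 — ok
T0 CAS — after: cnt=3, r=1 — retry
T0 LOAD — after: cnt=3, r=3 — load
T0 CAS — after: cnt=4, r=3 — ok
T0 LOAD — after: cnt=4, r=4 — load
T0 CAS — after: cnt=5, r=4 — ok

counter = 5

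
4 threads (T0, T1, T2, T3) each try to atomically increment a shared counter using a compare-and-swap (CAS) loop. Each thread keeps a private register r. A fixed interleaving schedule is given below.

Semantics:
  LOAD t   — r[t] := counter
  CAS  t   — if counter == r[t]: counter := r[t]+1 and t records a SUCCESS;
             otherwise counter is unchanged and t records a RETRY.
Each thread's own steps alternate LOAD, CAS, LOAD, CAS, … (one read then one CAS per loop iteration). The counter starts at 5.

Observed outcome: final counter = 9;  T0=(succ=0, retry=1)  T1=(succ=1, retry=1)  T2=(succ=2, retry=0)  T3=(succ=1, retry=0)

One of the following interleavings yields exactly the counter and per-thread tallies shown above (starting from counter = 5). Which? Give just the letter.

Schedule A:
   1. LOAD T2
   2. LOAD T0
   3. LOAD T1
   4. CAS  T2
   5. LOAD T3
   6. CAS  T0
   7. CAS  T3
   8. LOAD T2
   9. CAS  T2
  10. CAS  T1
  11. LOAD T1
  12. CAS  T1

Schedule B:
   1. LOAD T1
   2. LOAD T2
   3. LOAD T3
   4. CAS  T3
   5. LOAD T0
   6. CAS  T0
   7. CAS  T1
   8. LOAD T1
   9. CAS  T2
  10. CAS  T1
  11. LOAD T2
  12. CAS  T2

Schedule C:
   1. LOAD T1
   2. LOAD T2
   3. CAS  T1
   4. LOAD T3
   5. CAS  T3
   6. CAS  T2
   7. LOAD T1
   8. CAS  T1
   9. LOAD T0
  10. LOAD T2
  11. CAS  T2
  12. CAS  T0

A

Tracing schedule A:
   1) LOAD T2:  M=5  r_T2=5
   2) LOAD T0:  M=5  r_T0=5
   3) LOAD T1:  M=5  r_T1=5
   4) CAS  T2:  M=6  r_T2=5 ✓
   5) LOAD T3:  M=6  r_T3=6
   6) CAS  T0:  M=6  r_T0=5 ✗
   7) CAS  T3:  M=7  r_T3=6 ✓
   8) LOAD T2:  M=7  r_T2=7
   9) CAS  T2:  M=8  r_T2=7 ✓
  10) CAS  T1:  M=8  r_T1=5 ✗
  11) LOAD T1:  M=8  r_T1=8
  12) CAS  T1:  M=9  r_T1=8 ✓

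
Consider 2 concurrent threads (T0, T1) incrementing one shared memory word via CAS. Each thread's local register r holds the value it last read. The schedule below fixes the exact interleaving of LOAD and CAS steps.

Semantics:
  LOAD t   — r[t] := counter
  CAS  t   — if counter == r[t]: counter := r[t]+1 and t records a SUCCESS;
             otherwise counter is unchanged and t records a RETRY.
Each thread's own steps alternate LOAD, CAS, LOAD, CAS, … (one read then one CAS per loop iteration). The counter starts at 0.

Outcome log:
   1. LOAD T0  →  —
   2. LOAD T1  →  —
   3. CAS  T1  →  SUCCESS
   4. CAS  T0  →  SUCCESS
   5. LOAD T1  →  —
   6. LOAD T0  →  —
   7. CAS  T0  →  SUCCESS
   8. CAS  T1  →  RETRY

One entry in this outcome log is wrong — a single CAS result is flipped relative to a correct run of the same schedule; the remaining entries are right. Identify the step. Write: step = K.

step = 4

Reference trace:
[1] T0.load  rd  (counter 0, T0.r 0)
[2] T1.load  rd  (counter 0, T1.r 0)
[3] T1.cas  hit  (counter 1, T1.r 0)
[4] T0.cas  miss  (counter 1, T0.r 0)
[5] T1.load  rd  (counter 1, T1.r 1)
[6] T0.load  rd  (counter 1, T0.r 1)
[7] T0.cas  hit  (counter 2, T0.r 1)
[8] T1.cas  miss  (counter 2, T1.r 1)
Log disagrees first at step 4.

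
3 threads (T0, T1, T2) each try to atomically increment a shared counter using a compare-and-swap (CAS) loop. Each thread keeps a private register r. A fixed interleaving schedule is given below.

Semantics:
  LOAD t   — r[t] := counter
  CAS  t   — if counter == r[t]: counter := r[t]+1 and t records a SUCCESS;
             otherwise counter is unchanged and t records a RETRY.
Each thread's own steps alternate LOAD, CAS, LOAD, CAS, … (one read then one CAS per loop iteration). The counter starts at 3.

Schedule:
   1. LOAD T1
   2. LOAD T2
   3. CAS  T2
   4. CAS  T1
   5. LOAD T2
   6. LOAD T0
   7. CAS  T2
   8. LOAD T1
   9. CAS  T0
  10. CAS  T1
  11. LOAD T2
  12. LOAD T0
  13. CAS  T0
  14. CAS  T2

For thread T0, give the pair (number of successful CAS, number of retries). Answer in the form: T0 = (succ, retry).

#1 T1 reads 3
#2 T2 reads 3
#3 T2 CAS(3→4) writes; counter now 4
#4 T1 CAS(3→4) fails; counter now 4
#5 T2 reads 4
#6 T0 reads 4
#7 T2 CAS(4→5) writes; counter now 5
#8 T1 reads 5
#9 T0 CAS(4→5) fails; counter now 5
#10 T1 CAS(5→6) writes; counter now 6
#11 T2 reads 6
#12 T0 reads 6
#13 T0 CAS(6→7) writes; counter now 7
#14 T2 CAS(6→7) fails; counter now 7

T0 = (1, 1)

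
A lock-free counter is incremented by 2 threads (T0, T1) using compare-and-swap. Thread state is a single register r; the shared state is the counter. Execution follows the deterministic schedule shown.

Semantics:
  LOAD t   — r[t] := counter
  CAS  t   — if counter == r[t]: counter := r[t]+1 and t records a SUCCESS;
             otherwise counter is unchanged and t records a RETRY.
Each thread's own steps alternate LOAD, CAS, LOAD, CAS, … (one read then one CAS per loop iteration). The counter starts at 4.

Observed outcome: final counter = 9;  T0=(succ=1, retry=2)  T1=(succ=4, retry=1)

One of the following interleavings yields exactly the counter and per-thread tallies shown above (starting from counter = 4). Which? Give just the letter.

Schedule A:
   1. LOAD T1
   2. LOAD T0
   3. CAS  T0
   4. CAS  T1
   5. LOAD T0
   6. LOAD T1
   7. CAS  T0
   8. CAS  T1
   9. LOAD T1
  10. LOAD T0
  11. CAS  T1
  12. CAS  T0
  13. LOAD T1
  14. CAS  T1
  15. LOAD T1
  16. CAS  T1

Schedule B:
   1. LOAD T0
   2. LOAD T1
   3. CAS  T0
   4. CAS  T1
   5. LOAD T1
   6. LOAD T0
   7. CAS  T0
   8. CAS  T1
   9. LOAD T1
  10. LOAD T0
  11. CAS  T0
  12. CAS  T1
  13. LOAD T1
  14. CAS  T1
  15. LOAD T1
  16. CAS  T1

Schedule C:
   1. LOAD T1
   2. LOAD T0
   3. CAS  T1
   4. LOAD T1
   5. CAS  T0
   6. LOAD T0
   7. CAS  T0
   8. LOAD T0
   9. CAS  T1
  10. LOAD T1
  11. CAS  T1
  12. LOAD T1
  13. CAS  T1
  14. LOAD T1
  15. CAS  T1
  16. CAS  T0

C

Run C:
#1 T1 reads 4
#2 T0 reads 4
#3 T1 CAS(4→5) writes; counter now 5
#4 T1 reads 5
#5 T0 CAS(4→5) fails; counter now 5
#6 T0 reads 5
#7 T0 CAS(5→6) writes; counter now 6
#8 T0 reads 6
#9 T1 CAS(5→6) fails; counter now 6
#10 T1 reads 6
#11 T1 CAS(6→7) writes; counter now 7
#12 T1 reads 7
#13 T1 CAS(7→8) writes; counter now 8
#14 T1 reads 8
#15 T1 CAS(8→9) writes; counter now 9
#16 T0 CAS(6→7) fails; counter now 9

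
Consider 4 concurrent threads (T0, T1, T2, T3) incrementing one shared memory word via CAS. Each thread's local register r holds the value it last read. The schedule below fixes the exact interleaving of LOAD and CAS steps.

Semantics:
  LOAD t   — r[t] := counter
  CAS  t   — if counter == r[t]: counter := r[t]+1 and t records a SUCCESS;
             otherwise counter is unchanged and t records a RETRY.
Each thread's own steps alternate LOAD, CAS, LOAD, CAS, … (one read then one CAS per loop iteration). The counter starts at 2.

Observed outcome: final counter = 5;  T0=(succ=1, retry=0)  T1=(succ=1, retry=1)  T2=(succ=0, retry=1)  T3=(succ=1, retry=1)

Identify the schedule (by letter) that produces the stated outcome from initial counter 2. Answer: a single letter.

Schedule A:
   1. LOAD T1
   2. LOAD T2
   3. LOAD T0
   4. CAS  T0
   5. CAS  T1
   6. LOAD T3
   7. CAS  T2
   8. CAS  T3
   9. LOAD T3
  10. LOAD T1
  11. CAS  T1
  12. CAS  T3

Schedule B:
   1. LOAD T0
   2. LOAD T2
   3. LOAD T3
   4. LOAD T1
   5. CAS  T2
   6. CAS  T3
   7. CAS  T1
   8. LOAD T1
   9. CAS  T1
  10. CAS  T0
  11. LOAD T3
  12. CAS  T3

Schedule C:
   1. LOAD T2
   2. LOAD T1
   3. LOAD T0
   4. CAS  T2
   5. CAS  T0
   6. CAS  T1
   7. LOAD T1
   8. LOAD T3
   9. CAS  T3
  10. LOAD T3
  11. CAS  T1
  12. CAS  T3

Tracing schedule A:
#1 T1 reads 2
#2 T2 reads 2
#3 T0 reads 2
#4 T0 CAS(2→3) writes; counter now 3
#5 T1 CAS(2→3) fails; counter now 3
#6 T3 reads 3
#7 T2 CAS(2→3) fails; counter now 3
#8 T3 CAS(3→4) writes; counter now 4
#9 T3 reads 4
#10 T1 reads 4
#11 T1 CAS(4→5) writes; counter now 5
#12 T3 CAS(4→5) fails; counter now 5

A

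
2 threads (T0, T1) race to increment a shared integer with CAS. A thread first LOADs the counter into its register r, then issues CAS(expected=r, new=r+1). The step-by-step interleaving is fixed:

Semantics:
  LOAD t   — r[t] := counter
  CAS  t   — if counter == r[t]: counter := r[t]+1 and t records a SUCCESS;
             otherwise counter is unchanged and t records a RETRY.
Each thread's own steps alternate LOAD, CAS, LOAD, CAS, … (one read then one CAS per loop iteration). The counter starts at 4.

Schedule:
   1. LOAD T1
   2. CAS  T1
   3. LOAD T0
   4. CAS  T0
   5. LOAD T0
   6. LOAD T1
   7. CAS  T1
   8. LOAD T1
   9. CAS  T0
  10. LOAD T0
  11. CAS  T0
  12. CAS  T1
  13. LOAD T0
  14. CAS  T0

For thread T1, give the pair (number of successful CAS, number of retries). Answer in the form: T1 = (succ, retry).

T1 LOAD — after: cnt=4, r=4 — load
T1 CAS — after: cnt=5, r=4 — ok
T0 LOAD — after: cnt=5, r=5 — load
T0 CAS — after: cnt=6, r=5 — ok
T0 LOAD — after: cnt=6, r=6 — load
T1 LOAD — after: cnt=6, r=6 — load
T1 CAS — after: cnt=7, r=6 — ok
T1 LOAD — after: cnt=7, r=7 — load
T0 CAS — after: cnt=7, r=6 — retry
T0 LOAD — after: cnt=7, r=7 — load
T0 CAS — after: cnt=8, r=7 — ok
T1 CAS — after: cnt=8, r=7 — retry
T0 LOAD — after: cnt=8, r=8 — load
T0 CAS — after: cnt=9, r=8 — ok

T1 = (2, 1)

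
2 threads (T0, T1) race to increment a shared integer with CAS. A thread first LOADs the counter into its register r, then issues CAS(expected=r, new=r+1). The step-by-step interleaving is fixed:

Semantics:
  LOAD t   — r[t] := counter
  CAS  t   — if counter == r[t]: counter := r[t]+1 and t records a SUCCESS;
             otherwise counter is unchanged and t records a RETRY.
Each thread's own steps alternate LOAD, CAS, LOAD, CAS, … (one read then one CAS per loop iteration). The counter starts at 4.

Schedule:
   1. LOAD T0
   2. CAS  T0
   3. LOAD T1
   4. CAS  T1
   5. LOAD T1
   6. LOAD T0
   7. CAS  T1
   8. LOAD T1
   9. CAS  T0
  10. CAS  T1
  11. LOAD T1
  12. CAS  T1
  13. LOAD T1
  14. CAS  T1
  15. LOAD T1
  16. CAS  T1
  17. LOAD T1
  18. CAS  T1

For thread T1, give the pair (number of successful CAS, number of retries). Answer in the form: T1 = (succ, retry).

T1 = (7, 0)

T0 LOAD — after: cnt=4, r=4 — load
T0 CAS — after: cnt=5, r=4 — ok
T1 LOAD — after: cnt=5, r=5 — load
T1 CAS — after: cnt=6, r=5 — ok
T1 LOAD — after: cnt=6, r=6 — load
T0 LOAD — after: cnt=6, r=6 — load
T1 CAS — after: cnt=7, r=6 — ok
T1 LOAD — after: cnt=7, r=7 — load
T0 CAS — after: cnt=7, r=6 — retry
T1 CAS — after: cnt=8, r=7 — ok
T1 LOAD — after: cnt=8, r=8 — load
T1 CAS — after: cnt=9, r=8 — ok
T1 LOAD — after: cnt=9, r=9 — load
T1 CAS — after: cnt=10, r=9 — ok
T1 LOAD — after: cnt=10, r=10 — load
T1 CAS — after: cnt=11, r=10 — ok
T1 LOAD — after: cnt=11, r=11 — load
T1 CAS — after: cnt=12, r=11 — ok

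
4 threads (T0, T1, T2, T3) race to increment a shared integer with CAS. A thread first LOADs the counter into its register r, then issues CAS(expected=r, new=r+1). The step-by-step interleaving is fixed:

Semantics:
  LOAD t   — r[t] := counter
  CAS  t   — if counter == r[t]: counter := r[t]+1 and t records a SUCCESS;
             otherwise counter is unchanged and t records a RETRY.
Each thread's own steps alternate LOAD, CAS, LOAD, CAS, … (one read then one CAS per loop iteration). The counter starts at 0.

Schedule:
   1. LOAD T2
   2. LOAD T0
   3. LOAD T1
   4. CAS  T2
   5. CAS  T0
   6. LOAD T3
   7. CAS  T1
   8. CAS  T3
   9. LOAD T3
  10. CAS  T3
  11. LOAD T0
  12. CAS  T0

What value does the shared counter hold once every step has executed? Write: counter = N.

[1] T2.load  rd  (counter 0, T2.r 0)
[2] T0.load  rd  (counter 0, T0.r 0)
[3] T1.load  rd  (counter 0, T1.r 0)
[4] T2.cas  hit  (counter 1, T2.r 0)
[5] T0.cas  miss  (counter 1, T0.r 0)
[6] T3.load  rd  (counter 1, T3.r 1)
[7] T1.cas  miss  (counter 1, T1.r 0)
[8] T3.cas  hit  (counter 2, T3.r 1)
[9] T3.load  rd  (counter 2, T3.r 2)
[10] T3.cas  hit  (counter 3, T3.r 2)
[11] T0.load  rd  (counter 3, T0.r 3)
[12] T0.cas  hit  (counter 4, T0.r 3)

counter = 4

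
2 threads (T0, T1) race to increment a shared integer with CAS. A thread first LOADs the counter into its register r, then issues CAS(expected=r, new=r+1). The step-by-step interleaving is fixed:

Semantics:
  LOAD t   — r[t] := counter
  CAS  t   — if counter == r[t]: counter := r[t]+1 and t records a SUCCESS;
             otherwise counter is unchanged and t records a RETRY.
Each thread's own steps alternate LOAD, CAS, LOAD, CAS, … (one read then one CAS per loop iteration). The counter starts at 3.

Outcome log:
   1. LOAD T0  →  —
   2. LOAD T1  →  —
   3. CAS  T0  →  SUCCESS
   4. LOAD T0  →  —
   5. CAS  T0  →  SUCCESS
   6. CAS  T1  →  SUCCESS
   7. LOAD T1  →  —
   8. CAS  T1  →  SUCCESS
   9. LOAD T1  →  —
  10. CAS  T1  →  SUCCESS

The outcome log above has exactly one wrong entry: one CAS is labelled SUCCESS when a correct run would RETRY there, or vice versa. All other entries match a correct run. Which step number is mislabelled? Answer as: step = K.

Reference trace:
step 1: T0 LOAD ⇒ load; ctr=3 reg=3
step 2: T1 LOAD ⇒ load; ctr=3 reg=3
step 3: T0 CAS ⇒ ok; ctr=4 reg=3
step 4: T0 LOAD ⇒ load; ctr=4 reg=4
step 5: T0 CAS ⇒ ok; ctr=5 reg=4
step 6: T1 CAS ⇒ retry; ctr=5 reg=3
step 7: T1 LOAD ⇒ load; ctr=5 reg=5
step 8: T1 CAS ⇒ ok; ctr=6 reg=5
step 9: T1 LOAD ⇒ load; ctr=6 reg=6
step 10: T1 CAS ⇒ ok; ctr=7 reg=6
Flip is step 6.

step = 6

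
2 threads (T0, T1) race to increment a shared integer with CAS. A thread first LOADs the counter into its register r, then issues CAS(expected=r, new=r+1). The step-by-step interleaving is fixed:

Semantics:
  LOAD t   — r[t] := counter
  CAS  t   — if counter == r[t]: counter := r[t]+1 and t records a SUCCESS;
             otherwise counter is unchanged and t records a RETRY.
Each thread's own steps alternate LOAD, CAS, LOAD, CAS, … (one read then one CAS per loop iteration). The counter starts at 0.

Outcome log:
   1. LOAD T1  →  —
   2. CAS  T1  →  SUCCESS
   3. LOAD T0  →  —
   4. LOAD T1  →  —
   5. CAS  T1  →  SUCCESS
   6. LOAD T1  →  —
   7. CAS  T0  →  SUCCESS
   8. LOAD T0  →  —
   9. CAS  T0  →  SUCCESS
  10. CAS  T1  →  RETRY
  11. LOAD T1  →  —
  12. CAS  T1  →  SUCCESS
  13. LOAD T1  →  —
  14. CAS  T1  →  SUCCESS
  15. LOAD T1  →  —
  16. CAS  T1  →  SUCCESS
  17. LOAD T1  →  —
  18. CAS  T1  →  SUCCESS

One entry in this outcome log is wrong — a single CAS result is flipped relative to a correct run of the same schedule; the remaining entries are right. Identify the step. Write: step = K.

step = 7

Reference trace:
step 1: T1 LOAD ⇒ load; ctr=0 reg=0
step 2: T1 CAS ⇒ ok; ctr=1 reg=0
step 3: T0 LOAD ⇒ load; ctr=1 reg=1
step 4: T1 LOAD ⇒ load; ctr=1 reg=1
step 5: T1 CAS ⇒ ok; ctr=2 reg=1
step 6: T1 LOAD ⇒ load; ctr=2 reg=2
step 7: T0 CAS ⇒ retry; ctr=2 reg=1
step 8: T0 LOAD ⇒ load; ctr=2 reg=2
step 9: T0 CAS ⇒ ok; ctr=3 reg=2
step 10: T1 CAS ⇒ retry; ctr=3 reg=2
step 11: T1 LOAD ⇒ load; ctr=3 reg=3
step 12: T1 CAS ⇒ ok; ctr=4 reg=3
step 13: T1 LOAD ⇒ load; ctr=4 reg=4
step 14: T1 CAS ⇒ ok; ctr=5 reg=4
step 15: T1 LOAD ⇒ load; ctr=5 reg=5
step 16: T1 CAS ⇒ ok; ctr=6 reg=5
step 17: T1 LOAD ⇒ load; ctr=6 reg=6
step 18: T1 CAS ⇒ ok; ctr=7 reg=6
Flip is step 7.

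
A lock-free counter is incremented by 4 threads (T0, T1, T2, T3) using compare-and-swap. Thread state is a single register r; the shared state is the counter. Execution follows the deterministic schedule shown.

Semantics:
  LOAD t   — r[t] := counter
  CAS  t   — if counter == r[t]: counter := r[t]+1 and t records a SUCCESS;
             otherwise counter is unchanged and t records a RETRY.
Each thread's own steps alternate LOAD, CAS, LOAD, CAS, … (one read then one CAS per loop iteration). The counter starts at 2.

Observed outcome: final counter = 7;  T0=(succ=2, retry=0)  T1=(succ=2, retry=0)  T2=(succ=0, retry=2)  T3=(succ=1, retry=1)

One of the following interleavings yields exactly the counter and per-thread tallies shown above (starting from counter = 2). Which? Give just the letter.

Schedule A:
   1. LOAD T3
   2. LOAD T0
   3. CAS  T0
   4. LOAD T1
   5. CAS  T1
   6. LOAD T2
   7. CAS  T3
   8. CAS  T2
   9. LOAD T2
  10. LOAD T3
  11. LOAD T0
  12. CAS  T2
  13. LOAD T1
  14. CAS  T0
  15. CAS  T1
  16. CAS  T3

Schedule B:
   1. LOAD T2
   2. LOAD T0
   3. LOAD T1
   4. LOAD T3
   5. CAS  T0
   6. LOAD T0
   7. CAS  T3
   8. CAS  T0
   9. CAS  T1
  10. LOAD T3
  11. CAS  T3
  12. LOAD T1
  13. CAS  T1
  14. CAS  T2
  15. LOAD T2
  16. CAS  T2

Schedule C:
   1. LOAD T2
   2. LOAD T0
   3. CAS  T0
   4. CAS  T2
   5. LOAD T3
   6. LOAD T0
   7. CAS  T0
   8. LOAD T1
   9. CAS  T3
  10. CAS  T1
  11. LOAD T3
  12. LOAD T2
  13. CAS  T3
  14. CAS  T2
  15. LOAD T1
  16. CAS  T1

C

Tracing schedule C:
T2 LOAD — after: cnt=2, r=2 — load
T0 LOAD — after: cnt=2, r=2 — load
T0 CAS — after: cnt=3, r=2 — ok
T2 CAS — after: cnt=3, r=2 — retry
T3 LOAD — after: cnt=3, r=3 — load
T0 LOAD — after: cnt=3, r=3 — load
T0 CAS — after: cnt=4, r=3 — ok
T1 LOAD — after: cnt=4, r=4 — load
T3 CAS — after: cnt=4, r=3 — retry
T1 CAS — after: cnt=5, r=4 — ok
T3 LOAD — after: cnt=5, r=5 — load
T2 LOAD — after: cnt=5, r=5 — load
T3 CAS — after: cnt=6, r=5 — ok
T2 CAS — after: cnt=6, r=5 — retry
T1 LOAD — after: cnt=6, r=6 — load
T1 CAS — after: cnt=7, r=6 — ok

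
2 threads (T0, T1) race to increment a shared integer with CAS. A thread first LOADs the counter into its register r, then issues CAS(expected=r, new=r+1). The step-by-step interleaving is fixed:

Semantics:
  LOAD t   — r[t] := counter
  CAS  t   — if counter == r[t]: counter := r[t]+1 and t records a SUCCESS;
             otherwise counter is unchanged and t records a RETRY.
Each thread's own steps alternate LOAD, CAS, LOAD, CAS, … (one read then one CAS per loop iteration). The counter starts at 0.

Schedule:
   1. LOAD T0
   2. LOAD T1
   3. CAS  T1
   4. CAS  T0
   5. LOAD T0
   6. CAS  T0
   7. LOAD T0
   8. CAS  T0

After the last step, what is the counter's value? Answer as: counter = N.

#1 T0 reads 0
#2 T1 reads 0
#3 T1 CAS(0→1) writes; counter now 1
#4 T0 CAS(0→1) fails; counter now 1
#5 T0 reads 1
#6 T0 CAS(1→2) writes; counter now 2
#7 T0 reads 2
#8 T0 CAS(2→3) writes; counter now 3

counter = 3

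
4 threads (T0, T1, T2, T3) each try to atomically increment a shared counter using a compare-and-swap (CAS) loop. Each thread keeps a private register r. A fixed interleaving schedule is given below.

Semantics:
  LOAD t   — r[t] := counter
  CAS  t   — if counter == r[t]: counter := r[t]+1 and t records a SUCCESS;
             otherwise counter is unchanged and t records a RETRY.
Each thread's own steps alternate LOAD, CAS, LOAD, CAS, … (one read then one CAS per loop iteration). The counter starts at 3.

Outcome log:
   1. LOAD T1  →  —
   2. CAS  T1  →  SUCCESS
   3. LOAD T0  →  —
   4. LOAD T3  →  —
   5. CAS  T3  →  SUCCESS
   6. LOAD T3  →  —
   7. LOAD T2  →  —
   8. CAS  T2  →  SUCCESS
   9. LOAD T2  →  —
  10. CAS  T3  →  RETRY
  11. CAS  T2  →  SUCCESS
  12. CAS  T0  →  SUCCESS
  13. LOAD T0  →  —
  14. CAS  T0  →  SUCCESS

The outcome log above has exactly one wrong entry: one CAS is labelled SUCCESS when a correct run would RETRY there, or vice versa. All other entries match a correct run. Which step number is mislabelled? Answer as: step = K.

Reference trace:
#1 T1 reads 3
#2 T1 CAS(3→4) writes; counter now 4
#3 T0 reads 4
#4 T3 reads 4
#5 T3 CAS(4→5) writes; counter now 5
#6 T3 reads 5
#7 T2 reads 5
#8 T2 CAS(5→6) writes; counter now 6
#9 T2 reads 6
#10 T3 CAS(5→6) fails; counter now 6
#11 T2 CAS(6→7) writes; counter now 7
#12 T0 CAS(4→5) fails; counter now 7
#13 T0 reads 7
#14 T0 CAS(7→8) writes; counter now 8
Flip is step 12.

step = 12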